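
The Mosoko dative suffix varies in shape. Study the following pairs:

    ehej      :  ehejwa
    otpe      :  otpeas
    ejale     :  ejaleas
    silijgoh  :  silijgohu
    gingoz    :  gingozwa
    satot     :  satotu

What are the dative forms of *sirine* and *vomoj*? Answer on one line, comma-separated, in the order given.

sirineas, vomojwa

Looking at the final sound of each stem: -u when the stem ends in a voiceless consonant (*silijgoh*, *satot*); -wa when the stem ends in a voiced consonant (*ehej*, *gingoz*); -as when the stem ends in a vowel (*otpe*, *ejale*).
Since the final sound of *sirine* is /e/ (a vowel), it takes -as, giving *sirineas*.
Since the final sound of *vomoj* is /j/ (a voiced consonant), it takes -wa, giving *vomojwa*.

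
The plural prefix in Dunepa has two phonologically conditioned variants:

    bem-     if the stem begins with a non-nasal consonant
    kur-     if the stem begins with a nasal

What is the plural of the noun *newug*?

The first consonant of *newug* is /n/, which is a nasal, so the prefix is kur-, giving *kurnewug*.

kurnewug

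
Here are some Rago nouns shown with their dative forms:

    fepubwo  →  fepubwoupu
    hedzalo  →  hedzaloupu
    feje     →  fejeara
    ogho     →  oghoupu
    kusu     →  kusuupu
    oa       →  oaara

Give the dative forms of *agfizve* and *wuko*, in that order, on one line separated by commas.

The pattern is rounding harmony: -upu when the last vowel of the stem is a rounded vowel (*fepubwo*, *hedzalo*, *ogho*, *kusu*); -ara when the last vowel of the stem is an unrounded vowel (*feje*, *oa*).
*agfizve*: last vowel = /e/, an unrounded vowel → -ara → *agfizveara*.
Since the last vowel of *wuko* is /o/ (a rounded vowel), it takes -upu, giving *wukoupu*.

agfizveara, wukoupu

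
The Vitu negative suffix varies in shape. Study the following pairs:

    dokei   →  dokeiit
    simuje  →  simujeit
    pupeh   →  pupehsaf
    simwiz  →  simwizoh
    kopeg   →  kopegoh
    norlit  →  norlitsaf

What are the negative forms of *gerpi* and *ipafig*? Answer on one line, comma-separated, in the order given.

gerpiit, ipafigoh

The pattern is voicing of the final sound: -saf when the stem ends in a voiceless consonant (*pupeh*, *norlit*); -oh when the stem ends in a voiced consonant (*simwiz*, *kopeg*); -it when the stem ends in a vowel (*dokei*, *simuje*).
The final sound of *gerpi* is /i/, which is a vowel, so the suffix is -it, giving *gerpiit*.
*ipafig*: final sound = /g/, a voiced consonant → -oh → *ipafigoh*.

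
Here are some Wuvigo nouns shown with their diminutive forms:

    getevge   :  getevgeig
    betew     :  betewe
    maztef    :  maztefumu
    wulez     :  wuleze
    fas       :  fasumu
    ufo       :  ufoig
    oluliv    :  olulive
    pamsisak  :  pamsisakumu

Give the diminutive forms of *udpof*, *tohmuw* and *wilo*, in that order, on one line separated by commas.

udpofumu, tohmuwe, wiloig

Looking at the final sound of each stem: -umu when the stem ends in a voiceless consonant (*maztef*, *fas*, *pamsisak*); -e when the stem ends in a voiced consonant (*betew*, *wulez*, *oluliv*); -ig when the stem ends in a vowel (*getevge*, *ufo*).
Since the final sound of *udpof* is /f/ (a voiceless consonant), it takes -umu, giving *udpofumu*.
*tohmuw* — final sound /w/ (a voiced consonant) → -e → *tohmuwe*.
The final sound of *wilo* is /o/, which is a vowel, so the suffix is -ig, giving *wiloig*.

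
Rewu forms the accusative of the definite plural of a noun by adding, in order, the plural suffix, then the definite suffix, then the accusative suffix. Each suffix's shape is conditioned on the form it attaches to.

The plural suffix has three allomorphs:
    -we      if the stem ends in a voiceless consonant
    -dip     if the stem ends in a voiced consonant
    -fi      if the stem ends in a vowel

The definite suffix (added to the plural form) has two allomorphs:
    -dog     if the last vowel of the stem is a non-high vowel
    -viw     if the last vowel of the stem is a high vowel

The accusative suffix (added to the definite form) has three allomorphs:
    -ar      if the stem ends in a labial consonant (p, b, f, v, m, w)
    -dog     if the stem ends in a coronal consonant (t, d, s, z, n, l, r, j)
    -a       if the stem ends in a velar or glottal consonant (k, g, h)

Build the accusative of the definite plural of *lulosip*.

lulosipwedoga

*lulosip* — final sound /p/ (a voiceless consonant) → -we → *lulosipwe*.
The plural form *lulosipwe*: last vowel = /e/, a non-high vowel → -dog → *lulosipwedog*.
The final consonant of the definite form *lulosipwedog* is /g/, which is velar/glottal, so the accusative suffix is -a, giving *lulosipwedoga*.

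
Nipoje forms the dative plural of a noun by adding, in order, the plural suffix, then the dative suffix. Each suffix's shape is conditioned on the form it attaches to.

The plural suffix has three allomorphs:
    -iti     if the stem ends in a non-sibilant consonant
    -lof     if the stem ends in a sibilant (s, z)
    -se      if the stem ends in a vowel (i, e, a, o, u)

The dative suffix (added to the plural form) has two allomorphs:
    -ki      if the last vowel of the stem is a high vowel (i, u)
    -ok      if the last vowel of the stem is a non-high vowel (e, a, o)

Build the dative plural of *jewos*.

Since the final sound of *jewos* is /s/ (a sibilant), it takes -lof, giving *jewoslof*.
The plural form *jewoslof*: last vowel = /o/, a non-high vowel → -ok → *jewoslofok*.

jewoslofok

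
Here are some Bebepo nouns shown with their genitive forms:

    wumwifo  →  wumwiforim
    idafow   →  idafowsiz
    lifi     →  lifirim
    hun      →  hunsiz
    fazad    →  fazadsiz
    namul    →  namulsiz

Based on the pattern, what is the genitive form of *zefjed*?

The pattern is consonant vs. vowel: -siz when the stem ends in a consonant (*idafow*, *hun*, *fazad*, *namul*); -rim when the stem ends in a vowel (*wumwifo*, *lifi*).
Since the final sound of *zefjed* is /d/ (a consonant), it takes -siz, giving *zefjedsiz*.

zefjedsiz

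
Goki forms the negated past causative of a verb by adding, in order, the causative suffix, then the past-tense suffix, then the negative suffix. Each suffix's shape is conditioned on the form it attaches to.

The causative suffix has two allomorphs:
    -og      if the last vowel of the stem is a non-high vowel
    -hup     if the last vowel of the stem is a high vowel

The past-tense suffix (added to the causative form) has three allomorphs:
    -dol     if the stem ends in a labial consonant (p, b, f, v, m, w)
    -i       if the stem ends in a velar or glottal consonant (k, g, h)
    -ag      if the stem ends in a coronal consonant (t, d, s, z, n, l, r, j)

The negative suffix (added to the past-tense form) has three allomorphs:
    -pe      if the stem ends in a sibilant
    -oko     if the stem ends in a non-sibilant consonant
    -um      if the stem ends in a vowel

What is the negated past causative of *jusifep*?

Since the last vowel of *jusifep* is /e/ (a non-high vowel), it takes -og, giving *jusifepog*.
The final consonant of the causative form *jusifepog* is /g/, which is velar/glottal, so the past-tense suffix is -i, giving *jusifepogi*.
The final sound of the past-tense form *jusifepogi* is /i/, which is a vowel, so the negative suffix is -um, giving *jusifepogium*.

jusifepogium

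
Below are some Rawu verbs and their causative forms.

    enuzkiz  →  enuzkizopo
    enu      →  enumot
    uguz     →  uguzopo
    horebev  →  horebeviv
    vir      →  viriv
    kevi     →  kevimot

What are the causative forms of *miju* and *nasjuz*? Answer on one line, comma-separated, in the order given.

The suffix is conditioned by the final sound: -opo when the stem ends in a sibilant (*enuzkiz*, *uguz*); -iv when the stem ends in a non-sibilant consonant (*horebev*, *vir*); -mot when the stem ends in a vowel (*enu*, *kevi*).
Since the final sound of *miju* is /u/ (a vowel), it takes -mot, giving *mijumot*.
*nasjuz* — final sound /z/ (a sibilant) → -opo → *nasjuzopo*.

mijumot, nasjuzopo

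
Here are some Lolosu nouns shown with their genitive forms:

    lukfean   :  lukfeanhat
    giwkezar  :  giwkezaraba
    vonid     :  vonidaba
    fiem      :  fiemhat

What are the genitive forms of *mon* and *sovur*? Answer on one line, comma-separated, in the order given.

monhat, sovuraba

The alternation tracks the final consonant of the stem — -hat when the stem ends in a nasal (*lukfean*, *fiem*); -aba when the stem ends in a non-nasal consonant (*giwkezar*, *vonid*).
*mon*: final consonant = /n/, a nasal → -hat → *monhat*.
Since the final consonant of *sovur* is /r/ (non-nasal), it takes -aba, giving *sovuraba*.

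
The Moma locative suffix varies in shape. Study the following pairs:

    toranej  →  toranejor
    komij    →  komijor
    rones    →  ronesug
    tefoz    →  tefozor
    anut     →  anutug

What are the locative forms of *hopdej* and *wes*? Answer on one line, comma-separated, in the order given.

hopdejor, wesug

Looking at the final consonant of each stem: -ug when the stem ends in a voiceless consonant (*rones*, *anut*); -or when the stem ends in a voiced consonant (*toranej*, *komij*, *tefoz*).
*hopdej* — final consonant /j/ (voiced) → -or → *hopdejor*.
*wes*: final consonant = /s/, voiceless → -ug → *wesug*.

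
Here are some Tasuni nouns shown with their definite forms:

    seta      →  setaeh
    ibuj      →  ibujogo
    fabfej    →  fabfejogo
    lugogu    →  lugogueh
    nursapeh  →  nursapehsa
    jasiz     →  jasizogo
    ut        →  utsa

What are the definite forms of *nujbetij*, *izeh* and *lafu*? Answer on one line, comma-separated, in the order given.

The pattern is voicing of the final sound: -sa when the stem ends in a voiceless consonant (*nursapeh*, *ut*); -ogo when the stem ends in a voiced consonant (*ibuj*, *fabfej*, *jasiz*); -eh when the stem ends in a vowel (*seta*, *lugogu*).
*nujbetij* — final sound /j/ (a voiced consonant) → -ogo → *nujbetijogo*.
The final sound of *izeh* is /h/, which is a voiceless consonant, so the suffix is -sa, giving *izehsa*.
The final sound of *lafu* is /u/, which is a vowel, so the suffix is -eh, giving *lafueh*.

nujbetijogo, izehsa, lafueh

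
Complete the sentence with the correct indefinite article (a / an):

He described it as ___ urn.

an

The indefinite article is chosen by the initial *sound* of the following word, not its spelling.
*urn* begins with the sound /ɜr/ (u pronounced /ɜr/) — a vowel sound.
So the article is *an*: He described it as an urn.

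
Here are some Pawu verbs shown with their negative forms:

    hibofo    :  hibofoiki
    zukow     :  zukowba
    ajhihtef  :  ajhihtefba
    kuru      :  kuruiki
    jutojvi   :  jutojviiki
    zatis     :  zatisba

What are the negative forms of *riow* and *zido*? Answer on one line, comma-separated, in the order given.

The suffix is conditioned by the final sound: -ba when the stem ends in a consonant (*zukow*, *ajhihtef*, *zatis*); -iki when the stem ends in a vowel (*hibofo*, *kuru*, *jutojvi*).
The final sound of *riow* is /w/, which is a consonant, so the suffix is -ba, giving *riowba*.
*zido*: final sound = /o/, a vowel → -iki → *zidoiki*.

riowba, zidoiki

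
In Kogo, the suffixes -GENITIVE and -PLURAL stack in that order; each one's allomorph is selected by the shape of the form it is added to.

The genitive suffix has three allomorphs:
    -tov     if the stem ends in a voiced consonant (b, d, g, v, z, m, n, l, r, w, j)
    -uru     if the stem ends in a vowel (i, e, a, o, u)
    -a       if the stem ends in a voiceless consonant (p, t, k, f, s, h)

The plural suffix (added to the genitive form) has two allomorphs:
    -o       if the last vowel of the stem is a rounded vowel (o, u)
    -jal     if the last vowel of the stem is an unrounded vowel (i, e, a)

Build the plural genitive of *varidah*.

varidahajal

*varidah* — final sound /h/ (a voiceless consonant) → -a → *varidaha*.
The genitive form *varidaha*: last vowel = /a/, an unrounded vowel → -jal → *varidahajal*.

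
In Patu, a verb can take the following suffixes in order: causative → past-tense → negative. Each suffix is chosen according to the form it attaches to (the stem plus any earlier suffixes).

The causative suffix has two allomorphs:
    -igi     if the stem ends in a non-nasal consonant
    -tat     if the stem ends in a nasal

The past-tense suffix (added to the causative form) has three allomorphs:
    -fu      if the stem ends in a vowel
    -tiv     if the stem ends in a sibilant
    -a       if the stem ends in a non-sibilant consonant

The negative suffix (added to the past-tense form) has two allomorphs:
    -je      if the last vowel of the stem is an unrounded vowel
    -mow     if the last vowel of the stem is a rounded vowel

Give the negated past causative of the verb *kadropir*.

kadropirigifumow

Since the final consonant of *kadropir* is /r/ (non-nasal), it takes -igi, giving *kadropirigi*.
Since the final sound of the causative form *kadropirigi* is /i/ (a vowel), it takes -fu, giving *kadropirigifu*.
The past-tense form *kadropirigifu* — last vowel /u/ (a rounded vowel) → -mow → *kadropirigifumow*.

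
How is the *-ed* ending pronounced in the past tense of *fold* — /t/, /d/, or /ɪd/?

The stem *fold* ends in /t/ or /d/.
The -ed suffix is realized as /ɪd/ after /t, d/; as /t/ after other voiceless consonants; and as /d/ after other voiced sounds.
So -ed on *fold* is pronounced /ɪd/.

/ɪd/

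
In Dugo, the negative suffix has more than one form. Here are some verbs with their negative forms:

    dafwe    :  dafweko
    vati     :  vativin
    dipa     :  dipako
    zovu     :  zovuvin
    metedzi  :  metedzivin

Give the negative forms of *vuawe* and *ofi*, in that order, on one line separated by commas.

The suffix is conditioned by the last vowel: -vin when the last vowel of the stem is a high vowel (*vati*, *zovu*, *metedzi*); -ko when the last vowel of the stem is a non-high vowel (*dafwe*, *dipa*).
Since the last vowel of *vuawe* is /e/ (a non-high vowel), it takes -ko, giving *vuaweko*.
*ofi* — last vowel /i/ (a high vowel) → -vin → *ofivin*.

vuaweko, ofivin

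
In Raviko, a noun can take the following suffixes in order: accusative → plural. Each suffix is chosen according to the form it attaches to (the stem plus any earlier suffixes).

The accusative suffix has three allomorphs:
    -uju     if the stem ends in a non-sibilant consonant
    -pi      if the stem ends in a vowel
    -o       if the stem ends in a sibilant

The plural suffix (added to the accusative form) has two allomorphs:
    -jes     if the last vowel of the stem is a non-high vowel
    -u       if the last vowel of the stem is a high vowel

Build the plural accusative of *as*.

Since the final sound of *as* is /s/ (a sibilant), it takes -o, giving *aso*.
Since the last vowel of the accusative form *aso* is /o/ (a non-high vowel), it takes -jes, giving *asojes*.

asojes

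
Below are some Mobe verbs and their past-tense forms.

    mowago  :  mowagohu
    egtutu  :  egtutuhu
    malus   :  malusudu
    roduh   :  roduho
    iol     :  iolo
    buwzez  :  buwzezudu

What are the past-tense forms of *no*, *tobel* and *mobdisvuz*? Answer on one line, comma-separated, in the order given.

nohu, tobelo, mobdisvuzudu

The alternation tracks the final sound of the stem — -udu when the stem ends in a sibilant (*malus*, *buwzez*); -o when the stem ends in a non-sibilant consonant (*roduh*, *iol*); -hu when the stem ends in a vowel (*mowago*, *egtutu*).
*no*: final sound = /o/, a vowel → -hu → *nohu*.
The final sound of *tobel* is /l/, which is a non-sibilant consonant, so the suffix is -o, giving *tobelo*.
The final sound of *mobdisvuz* is /z/, which is a sibilant, so the suffix is -udu, giving *mobdisvuzudu*.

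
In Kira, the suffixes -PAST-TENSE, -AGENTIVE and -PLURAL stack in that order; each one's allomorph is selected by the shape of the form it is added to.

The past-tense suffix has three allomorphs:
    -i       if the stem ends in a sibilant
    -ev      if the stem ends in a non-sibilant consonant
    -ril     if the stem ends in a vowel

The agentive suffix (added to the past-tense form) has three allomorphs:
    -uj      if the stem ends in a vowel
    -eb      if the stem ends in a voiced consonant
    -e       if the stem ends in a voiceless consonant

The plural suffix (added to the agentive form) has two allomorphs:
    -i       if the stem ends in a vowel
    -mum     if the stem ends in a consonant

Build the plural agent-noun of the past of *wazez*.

*wazez*: final sound = /z/, a sibilant → -i → *wazezi*.
The final sound of the past-tense form *wazezi* is /i/, which is a vowel, so the agentive suffix is -uj, giving *wazeziuj*.
The agentive form *wazeziuj*: final sound = /j/, a consonant → -mum → *wazeziujmum*.

wazeziujmum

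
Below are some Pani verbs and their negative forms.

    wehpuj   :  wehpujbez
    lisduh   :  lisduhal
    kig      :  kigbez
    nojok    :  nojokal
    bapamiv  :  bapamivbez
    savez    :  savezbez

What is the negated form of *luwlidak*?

luwlidakal

The suffix is conditioned by the final consonant: -al when the stem ends in a voiceless consonant (*lisduh*, *nojok*); -bez when the stem ends in a voiced consonant (*wehpuj*, *kig*, *bapamiv*, *savez*).
*luwlidak*: final consonant = /k/, voiceless → -al → *luwlidakal*.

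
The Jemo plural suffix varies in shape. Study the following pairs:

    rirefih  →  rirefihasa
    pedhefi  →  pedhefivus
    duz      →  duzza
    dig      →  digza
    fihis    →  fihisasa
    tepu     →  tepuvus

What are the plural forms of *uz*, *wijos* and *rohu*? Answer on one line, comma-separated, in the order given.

uzza, wijosasa, rohuvus

The alternation tracks the final sound of the stem — -asa when the stem ends in a voiceless consonant (*rirefih*, *fihis*); -za when the stem ends in a voiced consonant (*duz*, *dig*); -vus when the stem ends in a vowel (*pedhefi*, *tepu*).
*uz*: final sound = /z/, a voiced consonant → -za → *uzza*.
Since the final sound of *wijos* is /s/ (a voiceless consonant), it takes -asa, giving *wijosasa*.
*rohu* — final sound /u/ (a vowel) → -vus → *rohuvus*.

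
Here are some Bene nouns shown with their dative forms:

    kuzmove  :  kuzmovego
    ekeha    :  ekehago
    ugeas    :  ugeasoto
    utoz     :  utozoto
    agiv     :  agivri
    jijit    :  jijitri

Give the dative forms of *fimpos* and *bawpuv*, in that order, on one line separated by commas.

The suffix is conditioned by the final sound: -oto when the stem ends in a sibilant (*ugeas*, *utoz*); -ri when the stem ends in a non-sibilant consonant (*agiv*, *jijit*); -go when the stem ends in a vowel (*kuzmove*, *ekeha*).
Since the final sound of *fimpos* is /s/ (a sibilant), it takes -oto, giving *fimposoto*.
*bawpuv*: final sound = /v/, a non-sibilant consonant → -ri → *bawpuvri*.

fimposoto, bawpuvri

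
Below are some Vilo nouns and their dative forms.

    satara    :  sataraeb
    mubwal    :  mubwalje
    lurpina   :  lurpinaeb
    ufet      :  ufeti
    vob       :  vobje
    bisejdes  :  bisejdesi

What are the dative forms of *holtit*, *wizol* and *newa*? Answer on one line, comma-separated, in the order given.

holtiti, wizolje, newaeb

The pattern is voicing of the final sound: -i when the stem ends in a voiceless consonant (*ufet*, *bisejdes*); -je when the stem ends in a voiced consonant (*mubwal*, *vob*); -eb when the stem ends in a vowel (*satara*, *lurpina*).
*holtit* — final sound /t/ (a voiceless consonant) → -i → *holtiti*.
*wizol* — final sound /l/ (a voiced consonant) → -je → *wizolje*.
*newa*: final sound = /a/, a vowel → -eb → *newaeb*.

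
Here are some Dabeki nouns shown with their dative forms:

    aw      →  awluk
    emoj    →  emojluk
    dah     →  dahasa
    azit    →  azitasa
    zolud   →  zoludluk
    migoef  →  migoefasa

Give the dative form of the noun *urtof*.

urtofasa

The suffix is conditioned by the final consonant: -asa when the stem ends in a voiceless consonant (*dah*, *azit*, *migoef*); -luk when the stem ends in a voiced consonant (*aw*, *emoj*, *zolud*).
*urtof* — final consonant /f/ (voiceless) → -asa → *urtofasa*.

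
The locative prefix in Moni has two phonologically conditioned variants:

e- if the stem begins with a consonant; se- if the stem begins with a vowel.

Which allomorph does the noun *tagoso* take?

Since the first sound of *tagoso* is /t/ (a consonant), it takes e-.

e-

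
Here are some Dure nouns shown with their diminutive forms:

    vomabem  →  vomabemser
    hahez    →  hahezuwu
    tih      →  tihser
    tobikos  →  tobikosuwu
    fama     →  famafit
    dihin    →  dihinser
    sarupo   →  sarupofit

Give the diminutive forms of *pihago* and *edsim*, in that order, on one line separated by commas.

The pattern is sibilance of the final sound: -uwu when the stem ends in a sibilant (*hahez*, *tobikos*); -ser when the stem ends in a non-sibilant consonant (*vomabem*, *tih*, *dihin*); -fit when the stem ends in a vowel (*fama*, *sarupo*).
Since the final sound of *pihago* is /o/ (a vowel), it takes -fit, giving *pihagofit*.
The final sound of *edsim* is /m/, which is a non-sibilant consonant, so the suffix is -ser, giving *edsimser*.

pihagofit, edsimser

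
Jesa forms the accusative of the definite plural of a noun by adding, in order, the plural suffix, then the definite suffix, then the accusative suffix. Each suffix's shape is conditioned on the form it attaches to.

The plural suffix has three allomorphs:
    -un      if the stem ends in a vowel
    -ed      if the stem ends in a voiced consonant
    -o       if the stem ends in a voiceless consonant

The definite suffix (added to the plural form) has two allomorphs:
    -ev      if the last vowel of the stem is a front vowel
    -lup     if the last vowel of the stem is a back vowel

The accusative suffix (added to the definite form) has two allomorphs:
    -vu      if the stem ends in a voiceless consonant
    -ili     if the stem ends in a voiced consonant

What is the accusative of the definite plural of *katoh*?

katoholupvu

*katoh*: final sound = /h/, a voiceless consonant → -o → *katoho*.
The last vowel of the plural form *katoho* is /o/, which is a back vowel, so the definite suffix is -lup, giving *katoholup*.
The definite form *katoholup*: final consonant = /p/, voiceless → -vu → *katoholupvu*.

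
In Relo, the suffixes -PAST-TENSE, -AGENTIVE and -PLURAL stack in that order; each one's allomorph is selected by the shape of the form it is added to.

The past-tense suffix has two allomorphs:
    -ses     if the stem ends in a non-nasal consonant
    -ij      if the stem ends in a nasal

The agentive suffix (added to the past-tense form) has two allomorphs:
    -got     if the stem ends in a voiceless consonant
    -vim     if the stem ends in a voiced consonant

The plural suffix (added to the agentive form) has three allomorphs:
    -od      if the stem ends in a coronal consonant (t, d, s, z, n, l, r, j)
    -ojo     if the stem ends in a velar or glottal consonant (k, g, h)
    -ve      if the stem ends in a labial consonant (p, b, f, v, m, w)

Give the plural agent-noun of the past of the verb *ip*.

*ip*: final consonant = /p/, non-nasal → -ses → *ipses*.
The past-tense form *ipses* — final consonant /s/ (voiceless) → -got → *ipsesgot*.
The agentive form *ipsesgot*: final consonant = /t/, coronal → -od → *ipsesgotod*.

ipsesgotod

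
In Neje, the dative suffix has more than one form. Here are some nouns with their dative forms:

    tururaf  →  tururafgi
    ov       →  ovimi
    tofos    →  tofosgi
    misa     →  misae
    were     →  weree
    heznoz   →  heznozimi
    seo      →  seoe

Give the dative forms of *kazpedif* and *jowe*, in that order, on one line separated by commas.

The pattern is voicing of the final sound: -gi when the stem ends in a voiceless consonant (*tururaf*, *tofos*); -imi when the stem ends in a voiced consonant (*ov*, *heznoz*); -e when the stem ends in a vowel (*misa*, *were*, *seo*).
The final sound of *kazpedif* is /f/, which is a voiceless consonant, so the suffix is -gi, giving *kazpedifgi*.
The final sound of *jowe* is /e/, which is a vowel, so the suffix is -e, giving *jowee*.

kazpedifgi, jowee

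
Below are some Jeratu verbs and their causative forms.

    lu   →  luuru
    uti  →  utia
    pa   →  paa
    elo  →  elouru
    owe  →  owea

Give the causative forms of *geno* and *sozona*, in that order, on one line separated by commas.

genouru, sozonaa

The pattern is rounding harmony: -uru when the last vowel of the stem is a rounded vowel (*lu*, *elo*); -a when the last vowel of the stem is an unrounded vowel (*uti*, *pa*, *owe*).
*geno* — last vowel /o/ (a rounded vowel) → -uru → *genouru*.
Since the last vowel of *sozona* is /a/ (an unrounded vowel), it takes -a, giving *sozonaa*.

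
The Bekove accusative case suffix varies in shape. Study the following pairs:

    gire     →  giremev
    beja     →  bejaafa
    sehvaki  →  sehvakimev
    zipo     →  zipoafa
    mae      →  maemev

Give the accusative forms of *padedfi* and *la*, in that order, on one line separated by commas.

padedfimev, laafa

Looking at the last vowel of each stem: -mev when the last vowel of the stem is a front vowel (*gire*, *sehvaki*, *mae*); -afa when the last vowel of the stem is a back vowel (*beja*, *zipo*).
Since the last vowel of *padedfi* is /i/ (a front vowel), it takes -mev, giving *padedfimev*.
*la*: last vowel = /a/, a back vowel → -afa → *laafa*.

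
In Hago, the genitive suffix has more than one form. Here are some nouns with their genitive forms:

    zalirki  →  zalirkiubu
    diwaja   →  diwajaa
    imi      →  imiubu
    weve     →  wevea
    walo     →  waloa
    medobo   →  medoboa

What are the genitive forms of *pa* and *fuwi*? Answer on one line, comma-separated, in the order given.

The alternation tracks the last vowel of the stem — -ubu when the last vowel of the stem is a high vowel (*zalirki*, *imi*); -a when the last vowel of the stem is a non-high vowel (*diwaja*, *weve*, *walo*, *medobo*).
The last vowel of *pa* is /a/, which is a non-high vowel, so the suffix is -a, giving *paa*.
*fuwi* — last vowel /i/ (a high vowel) → -ubu → *fuwiubu*.

paa, fuwiubu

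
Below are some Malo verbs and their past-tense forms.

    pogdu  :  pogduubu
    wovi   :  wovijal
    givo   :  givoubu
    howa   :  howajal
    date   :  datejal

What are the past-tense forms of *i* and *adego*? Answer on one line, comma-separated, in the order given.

Looking at the last vowel of each stem: -ubu when the last vowel of the stem is a rounded vowel (*pogdu*, *givo*); -jal when the last vowel of the stem is an unrounded vowel (*wovi*, *howa*, *date*).
*i* — last vowel /i/ (an unrounded vowel) → -jal → *ijal*.
*adego* — last vowel /o/ (a rounded vowel) → -ubu → *adegoubu*.

ijal, adegoubu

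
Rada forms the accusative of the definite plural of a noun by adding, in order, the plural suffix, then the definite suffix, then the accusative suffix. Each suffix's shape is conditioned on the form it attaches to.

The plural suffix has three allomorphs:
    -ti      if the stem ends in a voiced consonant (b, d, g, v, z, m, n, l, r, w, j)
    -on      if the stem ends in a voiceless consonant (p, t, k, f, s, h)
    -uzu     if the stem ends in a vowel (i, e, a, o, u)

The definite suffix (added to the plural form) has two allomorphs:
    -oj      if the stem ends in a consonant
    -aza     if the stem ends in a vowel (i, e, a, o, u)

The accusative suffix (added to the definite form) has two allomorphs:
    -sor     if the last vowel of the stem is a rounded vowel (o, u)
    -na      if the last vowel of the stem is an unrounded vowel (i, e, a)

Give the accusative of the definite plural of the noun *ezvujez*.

ezvujeztiazana

The final sound of *ezvujez* is /z/, which is a voiced consonant, so the plural suffix is -ti, giving *ezvujezti*.
The plural form *ezvujezti*: final sound = /i/, a vowel → -aza → *ezvujeztiaza*.
The definite form *ezvujeztiaza* — last vowel /a/ (an unrounded vowel) → -na → *ezvujeztiazana*.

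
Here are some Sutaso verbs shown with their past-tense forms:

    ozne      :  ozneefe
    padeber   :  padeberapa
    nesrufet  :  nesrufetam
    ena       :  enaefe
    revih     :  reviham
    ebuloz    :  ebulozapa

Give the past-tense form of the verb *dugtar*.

dugtarapa

The alternation tracks the final sound of the stem — -am when the stem ends in a voiceless consonant (*nesrufet*, *revih*); -apa when the stem ends in a voiced consonant (*padeber*, *ebuloz*); -efe when the stem ends in a vowel (*ozne*, *ena*).
*dugtar* — final sound /r/ (a voiced consonant) → -apa → *dugtarapa*.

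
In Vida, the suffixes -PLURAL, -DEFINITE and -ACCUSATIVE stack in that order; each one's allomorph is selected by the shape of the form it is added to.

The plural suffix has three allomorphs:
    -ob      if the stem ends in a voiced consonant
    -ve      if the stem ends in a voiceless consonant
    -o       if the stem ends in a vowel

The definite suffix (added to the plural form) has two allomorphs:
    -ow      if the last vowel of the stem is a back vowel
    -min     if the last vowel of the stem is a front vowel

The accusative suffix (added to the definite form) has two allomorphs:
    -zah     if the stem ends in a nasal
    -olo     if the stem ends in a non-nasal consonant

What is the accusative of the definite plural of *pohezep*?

*pohezep*: final sound = /p/, a voiceless consonant → -ve → *pohezepve*.
The plural form *pohezepve*: last vowel = /e/, a front vowel → -min → *pohezepvemin*.
The final consonant of the definite form *pohezepvemin* is /n/, which is a nasal, so the accusative suffix is -zah, giving *pohezepveminzah*.

pohezepveminzah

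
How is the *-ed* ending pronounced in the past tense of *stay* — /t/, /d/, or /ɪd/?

The stem *stay* ends in a voiced sound other than /d/.
The -ed suffix is realized as /ɪd/ after /t, d/; as /t/ after other voiceless consonants; and as /d/ after other voiced sounds.
So -ed on *stay* is pronounced /d/.

/d/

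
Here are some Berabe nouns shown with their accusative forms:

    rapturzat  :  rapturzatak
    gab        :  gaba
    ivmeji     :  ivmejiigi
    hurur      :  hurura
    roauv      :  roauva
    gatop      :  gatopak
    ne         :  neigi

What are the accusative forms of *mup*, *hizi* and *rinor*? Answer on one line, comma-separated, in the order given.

Looking at the final sound of each stem: -ak when the stem ends in a voiceless consonant (*rapturzat*, *gatop*); -a when the stem ends in a voiced consonant (*gab*, *hurur*, *roauv*); -igi when the stem ends in a vowel (*ivmeji*, *ne*).
*mup* — final sound /p/ (a voiceless consonant) → -ak → *mupak*.
Since the final sound of *hizi* is /i/ (a vowel), it takes -igi, giving *hiziigi*.
Since the final sound of *rinor* is /r/ (a voiced consonant), it takes -a, giving *rinora*.

mupak, hiziigi, rinora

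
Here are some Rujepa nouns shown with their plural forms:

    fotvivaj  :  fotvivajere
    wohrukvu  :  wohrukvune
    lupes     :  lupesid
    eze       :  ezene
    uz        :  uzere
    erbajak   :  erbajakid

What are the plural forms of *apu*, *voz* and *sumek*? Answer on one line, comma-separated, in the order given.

The suffix is conditioned by the final sound: -id when the stem ends in a voiceless consonant (*lupes*, *erbajak*); -ere when the stem ends in a voiced consonant (*fotvivaj*, *uz*); -ne when the stem ends in a vowel (*wohrukvu*, *eze*).
Since the final sound of *apu* is /u/ (a vowel), it takes -ne, giving *apune*.
*voz*: final sound = /z/, a voiced consonant → -ere → *vozere*.
*sumek* — final sound /k/ (a voiceless consonant) → -id → *sumekid*.

apune, vozere, sumekid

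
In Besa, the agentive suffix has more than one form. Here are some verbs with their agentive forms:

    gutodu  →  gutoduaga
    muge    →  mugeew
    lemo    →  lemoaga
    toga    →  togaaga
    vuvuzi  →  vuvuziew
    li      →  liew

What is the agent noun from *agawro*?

agawroaga

The suffix is conditioned by the last vowel: -ew when the last vowel of the stem is a front vowel (*muge*, *vuvuzi*, *li*); -aga when the last vowel of the stem is a back vowel (*gutodu*, *lemo*, *toga*).
*agawro*: last vowel = /o/, a back vowel → -aga → *agawroaga*.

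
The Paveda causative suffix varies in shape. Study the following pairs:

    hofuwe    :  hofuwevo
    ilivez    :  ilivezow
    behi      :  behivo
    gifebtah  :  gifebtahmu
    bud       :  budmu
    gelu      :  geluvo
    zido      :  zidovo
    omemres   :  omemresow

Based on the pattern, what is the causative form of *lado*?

ladovo

Looking at the final sound of each stem: -ow when the stem ends in a sibilant (*ilivez*, *omemres*); -mu when the stem ends in a non-sibilant consonant (*gifebtah*, *bud*); -vo when the stem ends in a vowel (*hofuwe*, *behi*, *gelu*, *zido*).
*lado* — final sound /o/ (a vowel) → -vo → *ladovo*.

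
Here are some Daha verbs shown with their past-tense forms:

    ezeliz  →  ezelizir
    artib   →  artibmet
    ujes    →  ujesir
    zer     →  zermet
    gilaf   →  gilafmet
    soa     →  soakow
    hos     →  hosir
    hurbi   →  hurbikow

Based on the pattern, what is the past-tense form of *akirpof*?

akirpofmet

The alternation tracks the final sound of the stem — -ir when the stem ends in a sibilant (*ezeliz*, *ujes*, *hos*); -met when the stem ends in a non-sibilant consonant (*artib*, *zer*, *gilaf*); -kow when the stem ends in a vowel (*soa*, *hurbi*).
The final sound of *akirpof* is /f/, which is a non-sibilant consonant, so the suffix is -met, giving *akirpofmet*.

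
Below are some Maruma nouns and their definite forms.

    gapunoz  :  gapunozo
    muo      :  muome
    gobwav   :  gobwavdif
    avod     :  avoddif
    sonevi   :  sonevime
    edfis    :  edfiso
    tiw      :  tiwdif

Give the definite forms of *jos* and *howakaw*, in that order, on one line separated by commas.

joso, howakawdif

The alternation tracks the final sound of the stem — -o when the stem ends in a sibilant (*gapunoz*, *edfis*); -dif when the stem ends in a non-sibilant consonant (*gobwav*, *avod*, *tiw*); -me when the stem ends in a vowel (*muo*, *sonevi*).
*jos*: final sound = /s/, a sibilant → -o → *joso*.
*howakaw*: final sound = /w/, a non-sibilant consonant → -dif → *howakawdif*.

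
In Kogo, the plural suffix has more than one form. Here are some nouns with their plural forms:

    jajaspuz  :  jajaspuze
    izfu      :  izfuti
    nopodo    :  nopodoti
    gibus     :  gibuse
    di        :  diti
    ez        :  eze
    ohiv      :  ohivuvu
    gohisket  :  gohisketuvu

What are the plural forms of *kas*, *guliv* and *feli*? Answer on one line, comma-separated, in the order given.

The pattern is sibilance of the final sound: -e when the stem ends in a sibilant (*jajaspuz*, *gibus*, *ez*); -uvu when the stem ends in a non-sibilant consonant (*ohiv*, *gohisket*); -ti when the stem ends in a vowel (*izfu*, *nopodo*, *di*).
Since the final sound of *kas* is /s/ (a sibilant), it takes -e, giving *kase*.
*guliv* — final sound /v/ (a non-sibilant consonant) → -uvu → *gulivuvu*.
*feli* — final sound /i/ (a vowel) → -ti → *feliti*.

kase, gulivuvu, feliti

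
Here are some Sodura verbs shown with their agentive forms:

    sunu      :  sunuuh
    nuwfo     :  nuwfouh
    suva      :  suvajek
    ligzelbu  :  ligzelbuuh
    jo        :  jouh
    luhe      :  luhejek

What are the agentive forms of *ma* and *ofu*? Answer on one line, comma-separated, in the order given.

majek, ofuuh

The pattern is rounding harmony: -uh when the last vowel of the stem is a rounded vowel (*sunu*, *nuwfo*, *ligzelbu*, *jo*); -jek when the last vowel of the stem is an unrounded vowel (*suva*, *luhe*).
Since the last vowel of *ma* is /a/ (an unrounded vowel), it takes -jek, giving *majek*.
Since the last vowel of *ofu* is /u/ (a rounded vowel), it takes -uh, giving *ofuuh*.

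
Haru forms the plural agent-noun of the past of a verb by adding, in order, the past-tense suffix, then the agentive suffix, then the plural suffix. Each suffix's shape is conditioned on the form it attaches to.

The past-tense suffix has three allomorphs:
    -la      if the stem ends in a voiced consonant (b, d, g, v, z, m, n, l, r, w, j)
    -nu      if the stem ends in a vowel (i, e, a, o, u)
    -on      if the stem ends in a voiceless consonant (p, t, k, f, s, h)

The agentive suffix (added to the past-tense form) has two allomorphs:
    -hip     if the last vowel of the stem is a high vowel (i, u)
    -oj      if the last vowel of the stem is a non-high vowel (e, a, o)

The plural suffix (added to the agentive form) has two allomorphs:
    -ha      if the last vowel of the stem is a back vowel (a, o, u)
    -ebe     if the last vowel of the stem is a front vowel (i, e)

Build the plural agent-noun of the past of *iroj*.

irojlaojha

*iroj*: final sound = /j/, a voiced consonant → -la → *irojla*.
Since the last vowel of the past-tense form *irojla* is /a/ (a non-high vowel), it takes -oj, giving *irojlaoj*.
Since the last vowel of the agentive form *irojlaoj* is /o/ (a back vowel), it takes -ha, giving *irojlaojha*.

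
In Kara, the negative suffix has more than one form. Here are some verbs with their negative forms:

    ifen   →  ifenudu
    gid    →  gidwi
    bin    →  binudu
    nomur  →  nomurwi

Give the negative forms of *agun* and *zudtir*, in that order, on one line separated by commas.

Looking at the final consonant of each stem: -udu when the stem ends in a nasal (*ifen*, *bin*); -wi when the stem ends in a non-nasal consonant (*gid*, *nomur*).
The final consonant of *agun* is /n/, which is a nasal, so the suffix is -udu, giving *agunudu*.
Since the final consonant of *zudtir* is /r/ (non-nasal), it takes -wi, giving *zudtirwi*.

agunudu, zudtirwi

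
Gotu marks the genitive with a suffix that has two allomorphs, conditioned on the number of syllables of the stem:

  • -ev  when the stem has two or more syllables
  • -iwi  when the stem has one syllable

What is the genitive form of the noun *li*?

liiwi

*li* has one syllable, so the suffix is -iwi, giving *liiwi*.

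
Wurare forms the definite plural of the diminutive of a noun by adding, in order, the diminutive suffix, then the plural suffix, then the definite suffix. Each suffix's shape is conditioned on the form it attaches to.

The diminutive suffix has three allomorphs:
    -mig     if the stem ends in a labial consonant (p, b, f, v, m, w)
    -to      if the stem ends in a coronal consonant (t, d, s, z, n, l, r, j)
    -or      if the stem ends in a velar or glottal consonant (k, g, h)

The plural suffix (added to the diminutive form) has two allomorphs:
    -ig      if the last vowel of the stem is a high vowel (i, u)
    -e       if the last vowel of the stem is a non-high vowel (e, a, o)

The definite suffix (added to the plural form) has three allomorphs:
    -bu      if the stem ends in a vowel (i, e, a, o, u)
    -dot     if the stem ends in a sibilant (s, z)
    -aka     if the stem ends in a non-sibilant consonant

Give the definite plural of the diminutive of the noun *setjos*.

setjostoebu

The final consonant of *setjos* is /s/, which is coronal, so the diminutive suffix is -to, giving *setjosto*.
The diminutive form *setjosto*: last vowel = /o/, a non-high vowel → -e → *setjostoe*.
The plural form *setjostoe* — final sound /e/ (a vowel) → -bu → *setjostoebu*.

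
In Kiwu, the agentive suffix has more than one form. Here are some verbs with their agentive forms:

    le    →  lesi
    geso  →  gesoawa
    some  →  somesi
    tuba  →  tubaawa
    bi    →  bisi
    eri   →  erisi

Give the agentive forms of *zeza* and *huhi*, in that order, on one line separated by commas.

zezaawa, huhisi

Looking at the last vowel of each stem: -si when the last vowel of the stem is a front vowel (*le*, *some*, *bi*, *eri*); -awa when the last vowel of the stem is a back vowel (*geso*, *tuba*).
*zeza*: last vowel = /a/, a back vowel → -awa → *zezaawa*.
The last vowel of *huhi* is /i/, which is a front vowel, so the suffix is -si, giving *huhisi*.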